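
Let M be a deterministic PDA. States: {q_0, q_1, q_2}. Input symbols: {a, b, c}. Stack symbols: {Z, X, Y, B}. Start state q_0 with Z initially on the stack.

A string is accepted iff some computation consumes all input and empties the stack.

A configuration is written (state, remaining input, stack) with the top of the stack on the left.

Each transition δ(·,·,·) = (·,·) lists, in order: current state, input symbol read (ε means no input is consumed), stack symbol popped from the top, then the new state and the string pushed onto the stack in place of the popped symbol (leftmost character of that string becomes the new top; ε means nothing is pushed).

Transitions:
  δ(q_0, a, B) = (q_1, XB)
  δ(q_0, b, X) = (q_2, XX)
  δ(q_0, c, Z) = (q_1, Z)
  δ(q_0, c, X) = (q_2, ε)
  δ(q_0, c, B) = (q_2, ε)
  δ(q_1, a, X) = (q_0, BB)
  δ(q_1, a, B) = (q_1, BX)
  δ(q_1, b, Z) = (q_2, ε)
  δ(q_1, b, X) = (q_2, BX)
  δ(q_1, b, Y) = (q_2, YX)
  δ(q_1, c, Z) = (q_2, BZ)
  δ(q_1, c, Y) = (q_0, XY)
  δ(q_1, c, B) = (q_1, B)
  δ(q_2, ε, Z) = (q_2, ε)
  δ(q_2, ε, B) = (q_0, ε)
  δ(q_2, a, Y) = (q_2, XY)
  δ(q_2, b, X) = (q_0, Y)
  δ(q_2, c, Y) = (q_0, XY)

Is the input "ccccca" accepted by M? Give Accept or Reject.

(q_0, ccccca, Z)
  read c, top Z: go to q_1, push Z → (q_1, cccca, Z)
  read c, top Z: go to q_2, push BZ → (q_2, ccca, BZ)
  ε-move, top B: go to q_0, push ε → (q_0, ccca, Z)
  read c, top Z: go to q_1, push Z → (q_1, cca, Z)
  read c, top Z: go to q_2, push BZ → (q_2, ca, BZ)
  ε-move, top B: go to q_0, push ε → (q_0, ca, Z)
  read c, top Z: go to q_1, push Z → (q_1, a, Z)
No transition applies at (q_1, a, Z); input not fully consumed.

Reject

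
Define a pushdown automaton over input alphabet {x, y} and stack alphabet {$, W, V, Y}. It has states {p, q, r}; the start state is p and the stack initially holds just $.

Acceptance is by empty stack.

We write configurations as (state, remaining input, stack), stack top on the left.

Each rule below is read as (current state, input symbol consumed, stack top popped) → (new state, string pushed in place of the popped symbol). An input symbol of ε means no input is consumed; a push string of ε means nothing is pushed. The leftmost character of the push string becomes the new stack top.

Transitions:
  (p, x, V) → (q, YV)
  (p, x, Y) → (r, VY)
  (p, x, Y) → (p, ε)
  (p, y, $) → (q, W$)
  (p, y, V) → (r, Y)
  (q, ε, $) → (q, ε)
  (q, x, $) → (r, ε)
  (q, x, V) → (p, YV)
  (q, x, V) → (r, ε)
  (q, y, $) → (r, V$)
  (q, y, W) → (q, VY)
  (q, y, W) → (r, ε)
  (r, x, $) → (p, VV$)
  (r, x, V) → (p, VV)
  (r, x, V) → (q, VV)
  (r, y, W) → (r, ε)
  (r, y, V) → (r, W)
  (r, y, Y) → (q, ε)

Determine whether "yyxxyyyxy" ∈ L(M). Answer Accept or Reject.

One accepting computation: (p, yyxxyyyxy, $) ⊢ (q, yxxyyyxy, W$) ⊢ (q, xxyyyxy, VY$) ⊢ (p, xyyyxy, YVY$) ⊢ (r, yyyxy, VYVY$) ⊢ (r, yyxy, WYVY$) ⊢ (r, yxy, YVY$) ⊢ (q, xy, VY$) ⊢ (r, y, Y$) ⊢ (q, ε, $) ⊢ (q, ε, ε)
All input consumed and the stack is empty.

Accept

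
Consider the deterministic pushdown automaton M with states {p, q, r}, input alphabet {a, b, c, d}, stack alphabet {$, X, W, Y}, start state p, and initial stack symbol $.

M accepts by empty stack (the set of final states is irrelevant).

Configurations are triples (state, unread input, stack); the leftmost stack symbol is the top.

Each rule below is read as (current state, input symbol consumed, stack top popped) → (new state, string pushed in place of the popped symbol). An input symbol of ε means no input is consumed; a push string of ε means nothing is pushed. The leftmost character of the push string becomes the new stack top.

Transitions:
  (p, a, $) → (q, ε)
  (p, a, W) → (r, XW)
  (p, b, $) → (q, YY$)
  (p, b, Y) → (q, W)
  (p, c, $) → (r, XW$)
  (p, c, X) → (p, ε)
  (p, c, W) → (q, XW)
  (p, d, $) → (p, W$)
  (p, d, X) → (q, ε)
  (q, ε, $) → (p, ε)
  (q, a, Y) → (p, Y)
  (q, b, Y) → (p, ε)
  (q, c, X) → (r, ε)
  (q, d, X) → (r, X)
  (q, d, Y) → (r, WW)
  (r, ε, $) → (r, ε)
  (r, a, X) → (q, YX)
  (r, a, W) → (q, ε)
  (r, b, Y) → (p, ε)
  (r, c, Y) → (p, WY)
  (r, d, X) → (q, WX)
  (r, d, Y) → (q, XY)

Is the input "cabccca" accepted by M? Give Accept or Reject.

(p, cabccca, $)
  read c, top $: go to r, push XW$ → (r, abccca, XW$)
  read a, top X: go to q, push YX → (q, bccca, YXW$)
  read b, top Y: go to p, push ε → (p, ccca, XW$)
  read c, top X: go to p, push ε → (p, cca, W$)
  read c, top W: go to q, push XW → (q, ca, XW$)
  read c, top X: go to r, push ε → (r, a, W$)
  read a, top W: go to q, push ε → (q, ε, $)
  ε-move, top $: go to p, push ε → (p, ε, ε)
All input consumed and the stack is empty.

Accept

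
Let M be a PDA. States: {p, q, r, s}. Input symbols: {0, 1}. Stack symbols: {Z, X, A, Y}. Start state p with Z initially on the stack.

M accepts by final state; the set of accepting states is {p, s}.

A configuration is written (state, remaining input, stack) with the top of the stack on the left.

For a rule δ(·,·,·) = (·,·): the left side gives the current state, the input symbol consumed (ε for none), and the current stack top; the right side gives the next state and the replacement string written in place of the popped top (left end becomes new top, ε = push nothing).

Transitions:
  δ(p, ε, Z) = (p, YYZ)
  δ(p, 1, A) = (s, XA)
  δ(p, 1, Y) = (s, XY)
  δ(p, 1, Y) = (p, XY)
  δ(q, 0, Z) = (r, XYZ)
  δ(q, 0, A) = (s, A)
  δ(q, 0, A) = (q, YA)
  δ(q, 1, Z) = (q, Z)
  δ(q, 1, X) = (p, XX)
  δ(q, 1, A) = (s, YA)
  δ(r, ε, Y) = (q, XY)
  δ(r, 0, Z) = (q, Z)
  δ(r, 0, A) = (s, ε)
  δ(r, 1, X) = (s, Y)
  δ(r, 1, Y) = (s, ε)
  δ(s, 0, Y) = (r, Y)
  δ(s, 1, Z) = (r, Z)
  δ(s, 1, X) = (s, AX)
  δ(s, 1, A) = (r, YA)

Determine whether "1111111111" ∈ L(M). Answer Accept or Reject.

One accepting computation: (p, 1111111111, Z) ⊢ (p, 1111111111, YYZ) ⊢ (s, 111111111, XYYZ) ⊢ (s, 11111111, AXYYZ) ⊢ (r, 1111111, YAXYYZ) ⊢ (s, 111111, AXYYZ) ⊢ (r, 11111, YAXYYZ) ⊢ (s, 1111, AXYYZ) ⊢ (r, 111, YAXYYZ) ⊢ (s, 11, AXYYZ) ⊢ (r, 1, YAXYYZ) ⊢ (s, ε, AXYYZ)
All input consumed and state s ∈ F.

Accept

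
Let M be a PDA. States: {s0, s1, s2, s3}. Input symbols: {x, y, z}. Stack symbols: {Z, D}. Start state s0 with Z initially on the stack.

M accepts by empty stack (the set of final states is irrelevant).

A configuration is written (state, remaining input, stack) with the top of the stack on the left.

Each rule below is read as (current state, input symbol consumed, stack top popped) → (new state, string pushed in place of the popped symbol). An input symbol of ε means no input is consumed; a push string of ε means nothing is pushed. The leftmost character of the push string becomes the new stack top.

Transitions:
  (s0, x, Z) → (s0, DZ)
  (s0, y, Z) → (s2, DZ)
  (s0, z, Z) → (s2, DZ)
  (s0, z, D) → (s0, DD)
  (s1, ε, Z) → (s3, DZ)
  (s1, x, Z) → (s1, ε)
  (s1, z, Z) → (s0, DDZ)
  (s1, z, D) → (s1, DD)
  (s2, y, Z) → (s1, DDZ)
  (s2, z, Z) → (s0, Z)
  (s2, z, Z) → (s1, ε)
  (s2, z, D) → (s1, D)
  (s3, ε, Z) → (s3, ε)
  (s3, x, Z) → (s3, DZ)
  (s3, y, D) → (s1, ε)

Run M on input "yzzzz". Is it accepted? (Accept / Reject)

Reject

No computation consumes all input and empties the stack.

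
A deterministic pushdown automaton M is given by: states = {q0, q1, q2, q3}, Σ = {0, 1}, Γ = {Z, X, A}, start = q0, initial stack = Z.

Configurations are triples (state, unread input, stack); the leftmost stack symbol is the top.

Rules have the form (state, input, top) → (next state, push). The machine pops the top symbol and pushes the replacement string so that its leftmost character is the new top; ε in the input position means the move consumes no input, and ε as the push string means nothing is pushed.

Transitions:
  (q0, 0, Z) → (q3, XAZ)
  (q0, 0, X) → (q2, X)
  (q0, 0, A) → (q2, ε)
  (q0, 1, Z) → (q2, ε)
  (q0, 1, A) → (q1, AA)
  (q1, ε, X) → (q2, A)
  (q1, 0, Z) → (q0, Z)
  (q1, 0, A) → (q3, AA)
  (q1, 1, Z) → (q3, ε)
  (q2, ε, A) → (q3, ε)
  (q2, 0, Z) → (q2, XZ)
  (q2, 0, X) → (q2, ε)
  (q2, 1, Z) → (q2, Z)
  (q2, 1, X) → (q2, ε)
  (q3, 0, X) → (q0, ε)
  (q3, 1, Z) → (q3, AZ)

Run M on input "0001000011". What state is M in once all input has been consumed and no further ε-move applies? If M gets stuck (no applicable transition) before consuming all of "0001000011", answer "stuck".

q2

(q0, 0001000011, Z)
  read 0, top Z: go to q3, push XAZ → (q3, 001000011, XAZ)
  read 0, top X: go to q0, push ε → (q0, 01000011, AZ)
  read 0, top A: go to q2, push ε → (q2, 1000011, Z)
  read 1, top Z: go to q2, push Z → (q2, 000011, Z)
  read 0, top Z: go to q2, push XZ → (q2, 00011, XZ)
  read 0, top X: go to q2, push ε → (q2, 0011, Z)
  read 0, top Z: go to q2, push XZ → (q2, 011, XZ)
  read 0, top X: go to q2, push ε → (q2, 11, Z)
  read 1, top Z: go to q2, push Z → (q2, 1, Z)
  read 1, top Z: go to q2, push Z → (q2, ε, Z)
All input consumed; M is in state q2.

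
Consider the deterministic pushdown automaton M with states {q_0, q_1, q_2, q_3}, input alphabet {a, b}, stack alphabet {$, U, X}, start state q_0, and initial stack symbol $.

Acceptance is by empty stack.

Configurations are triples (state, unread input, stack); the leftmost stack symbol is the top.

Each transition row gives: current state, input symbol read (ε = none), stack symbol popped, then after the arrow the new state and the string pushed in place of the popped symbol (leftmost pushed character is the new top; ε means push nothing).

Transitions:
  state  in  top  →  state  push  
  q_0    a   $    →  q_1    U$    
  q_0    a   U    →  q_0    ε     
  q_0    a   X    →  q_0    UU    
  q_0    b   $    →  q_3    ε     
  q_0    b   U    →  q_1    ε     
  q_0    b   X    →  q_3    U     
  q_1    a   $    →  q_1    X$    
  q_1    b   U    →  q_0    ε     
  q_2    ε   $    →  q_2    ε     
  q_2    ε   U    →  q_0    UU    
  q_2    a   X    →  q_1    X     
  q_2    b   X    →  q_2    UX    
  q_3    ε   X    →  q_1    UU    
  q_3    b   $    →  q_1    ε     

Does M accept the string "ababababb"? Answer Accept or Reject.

Accept

(q_0, ababababb, $)
  read a, top $: go to q_1, push U$ → (q_1, babababb, U$)
  read b, top U: go to q_0, push ε → (q_0, abababb, $)
  read a, top $: go to q_1, push U$ → (q_1, bababb, U$)
  read b, top U: go to q_0, push ε → (q_0, ababb, $)
  read a, top $: go to q_1, push U$ → (q_1, babb, U$)
  read b, top U: go to q_0, push ε → (q_0, abb, $)
  read a, top $: go to q_1, push U$ → (q_1, bb, U$)
  read b, top U: go to q_0, push ε → (q_0, b, $)
  read b, top $: go to q_3, push ε → (q_3, ε, ε)
All input consumed and the stack is empty.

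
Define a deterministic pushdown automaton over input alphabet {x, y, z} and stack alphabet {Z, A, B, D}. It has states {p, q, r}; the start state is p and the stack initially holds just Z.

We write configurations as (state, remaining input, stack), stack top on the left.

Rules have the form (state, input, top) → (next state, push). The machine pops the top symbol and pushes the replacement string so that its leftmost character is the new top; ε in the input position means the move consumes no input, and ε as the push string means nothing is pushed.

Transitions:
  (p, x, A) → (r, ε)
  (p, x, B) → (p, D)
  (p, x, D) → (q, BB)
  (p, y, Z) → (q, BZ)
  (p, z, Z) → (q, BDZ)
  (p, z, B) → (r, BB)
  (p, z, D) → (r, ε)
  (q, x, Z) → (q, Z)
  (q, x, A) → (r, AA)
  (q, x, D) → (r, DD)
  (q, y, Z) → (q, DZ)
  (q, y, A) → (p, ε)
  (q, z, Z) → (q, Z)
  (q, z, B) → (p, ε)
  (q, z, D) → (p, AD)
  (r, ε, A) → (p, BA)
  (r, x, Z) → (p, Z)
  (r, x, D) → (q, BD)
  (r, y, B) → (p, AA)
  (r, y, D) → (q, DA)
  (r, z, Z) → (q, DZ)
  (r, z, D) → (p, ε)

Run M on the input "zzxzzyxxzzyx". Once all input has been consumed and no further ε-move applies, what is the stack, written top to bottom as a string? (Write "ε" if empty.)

BABABZ

(p, zzxzzyxxzzyx, Z)
  read z, top Z: go to q, push BDZ → (q, zxzzyxxzzyx, BDZ)
  read z, top B: go to p, push ε → (p, xzzyxxzzyx, DZ)
  read x, top D: go to q, push BB → (q, zzyxxzzyx, BBZ)
  read z, top B: go to p, push ε → (p, zyxxzzyx, BZ)
  read z, top B: go to r, push BB → (r, yxxzzyx, BBZ)
  read y, top B: go to p, push AA → (p, xxzzyx, AABZ)
  read x, top A: go to r, push ε → (r, xzzyx, ABZ)
  ε-move, top A: go to p, push BA → (p, xzzyx, BABZ)
  read x, top B: go to p, push D → (p, zzyx, DABZ)
  read z, top D: go to r, push ε → (r, zyx, ABZ)
  ε-move, top A: go to p, push BA → (p, zyx, BABZ)
  read z, top B: go to r, push BB → (r, yx, BBABZ)
  read y, top B: go to p, push AA → (p, x, AABABZ)
  read x, top A: go to r, push ε → (r, ε, ABABZ)
  ε-move, top A: go to p, push BA → (p, ε, BABABZ)
All input consumed in state p with stack BABABZ.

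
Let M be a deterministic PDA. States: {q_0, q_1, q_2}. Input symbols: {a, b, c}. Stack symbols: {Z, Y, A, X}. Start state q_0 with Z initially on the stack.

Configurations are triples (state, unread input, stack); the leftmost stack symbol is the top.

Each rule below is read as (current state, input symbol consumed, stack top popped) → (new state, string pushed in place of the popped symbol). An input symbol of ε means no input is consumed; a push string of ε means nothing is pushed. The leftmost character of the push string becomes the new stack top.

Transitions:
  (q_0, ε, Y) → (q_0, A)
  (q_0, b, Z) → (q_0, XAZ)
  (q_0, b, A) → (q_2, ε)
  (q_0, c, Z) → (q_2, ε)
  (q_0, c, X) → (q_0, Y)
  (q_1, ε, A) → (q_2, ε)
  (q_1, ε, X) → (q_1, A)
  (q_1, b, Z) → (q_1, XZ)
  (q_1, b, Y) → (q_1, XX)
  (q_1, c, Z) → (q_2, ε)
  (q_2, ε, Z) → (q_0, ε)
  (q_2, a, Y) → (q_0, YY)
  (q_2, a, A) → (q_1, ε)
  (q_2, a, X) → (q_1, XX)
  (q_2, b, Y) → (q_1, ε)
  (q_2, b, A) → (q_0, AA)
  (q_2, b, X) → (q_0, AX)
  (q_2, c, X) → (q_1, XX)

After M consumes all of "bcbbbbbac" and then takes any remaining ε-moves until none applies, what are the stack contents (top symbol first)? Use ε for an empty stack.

ε

(q_0, bcbbbbbac, Z)
  read b, top Z: go to q_0, push XAZ → (q_0, cbbbbbac, XAZ)
  read c, top X: go to q_0, push Y → (q_0, bbbbbac, YAZ)
  ε-move, top Y: go to q_0, push A → (q_0, bbbbbac, AAZ)
  read b, top A: go to q_2, push ε → (q_2, bbbbac, AZ)
  read b, top A: go to q_0, push AA → (q_0, bbbac, AAZ)
  read b, top A: go to q_2, push ε → (q_2, bbac, AZ)
  read b, top A: go to q_0, push AA → (q_0, bac, AAZ)
  read b, top A: go to q_2, push ε → (q_2, ac, AZ)
  read a, top A: go to q_1, push ε → (q_1, c, Z)
  read c, top Z: go to q_2, push ε → (q_2, ε, ε)
All input consumed in state q_2 with stack ε.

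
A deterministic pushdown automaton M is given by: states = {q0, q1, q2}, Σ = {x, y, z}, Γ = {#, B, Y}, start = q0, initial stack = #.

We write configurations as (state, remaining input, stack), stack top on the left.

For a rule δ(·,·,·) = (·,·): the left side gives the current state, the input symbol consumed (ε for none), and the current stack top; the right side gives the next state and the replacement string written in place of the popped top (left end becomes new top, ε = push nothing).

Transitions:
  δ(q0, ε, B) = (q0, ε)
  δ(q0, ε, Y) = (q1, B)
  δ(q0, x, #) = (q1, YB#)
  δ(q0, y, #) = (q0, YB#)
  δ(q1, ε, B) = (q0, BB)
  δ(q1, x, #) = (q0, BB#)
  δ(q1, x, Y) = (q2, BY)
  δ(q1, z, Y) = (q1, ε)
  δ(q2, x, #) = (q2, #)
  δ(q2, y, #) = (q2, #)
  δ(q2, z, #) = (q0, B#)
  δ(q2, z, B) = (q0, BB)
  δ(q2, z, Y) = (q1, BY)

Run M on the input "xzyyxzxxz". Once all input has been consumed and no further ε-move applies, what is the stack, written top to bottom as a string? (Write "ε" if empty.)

(q0, xzyyxzxxz, #) ⊢ (q1, zyyxzxxz, YB#) ⊢ (q1, yyxzxxz, B#) ⊢ (q0, yyxzxxz, BB#) ⊢ (q0, yyxzxxz, B#) ⊢ (q0, yyxzxxz, #) ⊢ (q0, yxzxxz, YB#) ⊢ (q1, yxzxxz, BB#) ⊢ (q0, yxzxxz, BBB#) ⊢ (q0, yxzxxz, BB#) ⊢ (q0, yxzxxz, B#) ⊢ (q0, yxzxxz, #) ⊢ (q0, xzxxz, YB#) ⊢ (q1, xzxxz, BB#) ⊢ (q0, xzxxz, BBB#) ⊢ (q0, xzxxz, BB#) ⊢ (q0, xzxxz, B#) ⊢ (q0, xzxxz, #) ⊢ (q1, zxxz, YB#) ⊢ (q1, xxz, B#) ⊢ (q0, xxz, BB#) ⊢ (q0, xxz, B#) ⊢ (q0, xxz, #) ⊢ (q1, xz, YB#) ⊢ (q2, z, BYB#) ⊢ (q0, ε, BBYB#) ⊢ (q0, ε, BYB#) ⊢ (q0, ε, YB#) ⊢ (q1, ε, BB#) ⊢ (q0, ε, BBB#) ⊢ (q0, ε, BB#) ⊢ (q0, ε, B#) ⊢ (q0, ε, #)
All input consumed in state q0 with stack #.

#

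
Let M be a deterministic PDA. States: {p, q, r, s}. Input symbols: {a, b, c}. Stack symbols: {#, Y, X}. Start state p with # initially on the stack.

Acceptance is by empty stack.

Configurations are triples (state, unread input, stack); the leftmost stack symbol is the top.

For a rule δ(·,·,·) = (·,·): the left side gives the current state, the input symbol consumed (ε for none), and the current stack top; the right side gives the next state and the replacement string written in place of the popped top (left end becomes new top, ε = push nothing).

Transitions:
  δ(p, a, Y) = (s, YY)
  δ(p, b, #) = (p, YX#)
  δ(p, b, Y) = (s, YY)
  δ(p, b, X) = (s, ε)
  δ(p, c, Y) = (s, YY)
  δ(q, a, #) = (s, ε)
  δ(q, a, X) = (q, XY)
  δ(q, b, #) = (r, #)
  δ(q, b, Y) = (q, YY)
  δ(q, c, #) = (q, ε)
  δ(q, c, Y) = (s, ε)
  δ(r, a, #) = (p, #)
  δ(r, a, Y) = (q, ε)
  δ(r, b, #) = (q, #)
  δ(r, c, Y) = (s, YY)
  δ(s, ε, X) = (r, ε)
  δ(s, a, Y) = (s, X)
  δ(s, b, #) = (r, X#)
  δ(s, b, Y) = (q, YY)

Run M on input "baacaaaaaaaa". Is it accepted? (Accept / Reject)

Reject

(p, baacaaaaaaaa, #)
  read b, top #: go to p, push YX# → (p, aacaaaaaaaa, YX#)
  read a, top Y: go to s, push YY → (s, acaaaaaaaa, YYX#)
  read a, top Y: go to s, push X → (s, caaaaaaaa, XYX#)
  ε-move, top X: go to r, push ε → (r, caaaaaaaa, YX#)
  read c, top Y: go to s, push YY → (s, aaaaaaaa, YYX#)
  read a, top Y: go to s, push X → (s, aaaaaaa, XYX#)
  ε-move, top X: go to r, push ε → (r, aaaaaaa, YX#)
  read a, top Y: go to q, push ε → (q, aaaaaa, X#)
  read a, top X: go to q, push XY → (q, aaaaa, XY#)
  read a, top X: go to q, push XY → (q, aaaa, XYY#)
  read a, top X: go to q, push XY → (q, aaa, XYYY#)
  read a, top X: go to q, push XY → (q, aa, XYYYY#)
  read a, top X: go to q, push XY → (q, a, XYYYYY#)
  read a, top X: go to q, push XY → (q, ε, XYYYYYY#)
All input consumed; stack is XYYYYYY#, not empty, and no further ε-move applies.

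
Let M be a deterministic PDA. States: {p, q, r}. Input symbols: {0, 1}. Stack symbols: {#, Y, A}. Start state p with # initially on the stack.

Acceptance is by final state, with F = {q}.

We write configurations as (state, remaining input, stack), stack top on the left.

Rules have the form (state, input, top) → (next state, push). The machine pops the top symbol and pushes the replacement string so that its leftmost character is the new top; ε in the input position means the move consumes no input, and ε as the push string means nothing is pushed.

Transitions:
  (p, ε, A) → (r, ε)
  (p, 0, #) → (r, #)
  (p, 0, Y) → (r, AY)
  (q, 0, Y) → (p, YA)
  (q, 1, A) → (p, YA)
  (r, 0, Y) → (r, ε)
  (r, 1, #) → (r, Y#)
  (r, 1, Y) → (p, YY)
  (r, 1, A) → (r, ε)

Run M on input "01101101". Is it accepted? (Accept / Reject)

Reject

(p, 01101101, #)
  read 0, top #: go to r, push # → (r, 1101101, #)
  read 1, top #: go to r, push Y# → (r, 101101, Y#)
  read 1, top Y: go to p, push YY → (p, 01101, YY#)
  read 0, top Y: go to r, push AY → (r, 1101, AYY#)
  read 1, top A: go to r, push ε → (r, 101, YY#)
  read 1, top Y: go to p, push YY → (p, 01, YYY#)
  read 0, top Y: go to r, push AY → (r, 1, AYYY#)
  read 1, top A: go to r, push ε → (r, ε, YYY#)
All input consumed; state r ∉ F and no further ε-move applies.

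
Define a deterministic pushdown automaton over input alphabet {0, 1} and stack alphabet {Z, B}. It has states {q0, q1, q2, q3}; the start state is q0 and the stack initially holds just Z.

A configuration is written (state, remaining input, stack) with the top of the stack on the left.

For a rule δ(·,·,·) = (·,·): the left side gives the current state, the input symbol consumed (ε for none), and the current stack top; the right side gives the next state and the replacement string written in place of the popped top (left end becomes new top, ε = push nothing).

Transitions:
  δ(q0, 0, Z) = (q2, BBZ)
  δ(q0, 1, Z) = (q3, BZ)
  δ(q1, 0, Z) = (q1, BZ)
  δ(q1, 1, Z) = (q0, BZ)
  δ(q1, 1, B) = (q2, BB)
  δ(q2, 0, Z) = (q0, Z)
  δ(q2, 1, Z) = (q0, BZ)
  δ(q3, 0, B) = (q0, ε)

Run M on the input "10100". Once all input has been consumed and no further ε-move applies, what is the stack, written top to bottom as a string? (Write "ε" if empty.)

BBZ

(q0, 10100, Z)
  read 1, top Z: go to q3, push BZ → (q3, 0100, BZ)
  read 0, top B: go to q0, push ε → (q0, 100, Z)
  read 1, top Z: go to q3, push BZ → (q3, 00, BZ)
  read 0, top B: go to q0, push ε → (q0, 0, Z)
  read 0, top Z: go to q2, push BBZ → (q2, ε, BBZ)
All input consumed in state q2 with stack BBZ.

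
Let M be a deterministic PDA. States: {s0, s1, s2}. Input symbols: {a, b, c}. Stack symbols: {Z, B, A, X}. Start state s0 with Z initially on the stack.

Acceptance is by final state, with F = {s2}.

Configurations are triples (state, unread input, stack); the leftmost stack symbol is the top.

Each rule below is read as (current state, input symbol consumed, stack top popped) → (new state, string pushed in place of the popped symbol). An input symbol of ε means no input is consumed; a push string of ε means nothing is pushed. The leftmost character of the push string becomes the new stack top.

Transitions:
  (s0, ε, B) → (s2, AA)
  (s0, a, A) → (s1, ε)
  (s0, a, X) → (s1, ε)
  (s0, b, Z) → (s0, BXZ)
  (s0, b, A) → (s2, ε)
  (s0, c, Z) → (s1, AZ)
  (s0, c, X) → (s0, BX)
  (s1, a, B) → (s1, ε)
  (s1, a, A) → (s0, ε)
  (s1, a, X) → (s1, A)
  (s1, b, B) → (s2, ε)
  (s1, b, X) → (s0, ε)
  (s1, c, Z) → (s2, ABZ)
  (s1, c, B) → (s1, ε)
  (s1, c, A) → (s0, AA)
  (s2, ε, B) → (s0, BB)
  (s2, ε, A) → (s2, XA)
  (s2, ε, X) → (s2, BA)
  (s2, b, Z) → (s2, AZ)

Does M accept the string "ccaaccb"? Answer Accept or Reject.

(s0, ccaaccb, Z) ⊢ (s1, caaccb, AZ) ⊢ (s0, aaccb, AAZ) ⊢ (s1, accb, AZ) ⊢ (s0, ccb, Z) ⊢ (s1, cb, AZ) ⊢ (s0, b, AAZ) ⊢ (s2, ε, AZ)
All input consumed; state s2 ∈ F.

Accept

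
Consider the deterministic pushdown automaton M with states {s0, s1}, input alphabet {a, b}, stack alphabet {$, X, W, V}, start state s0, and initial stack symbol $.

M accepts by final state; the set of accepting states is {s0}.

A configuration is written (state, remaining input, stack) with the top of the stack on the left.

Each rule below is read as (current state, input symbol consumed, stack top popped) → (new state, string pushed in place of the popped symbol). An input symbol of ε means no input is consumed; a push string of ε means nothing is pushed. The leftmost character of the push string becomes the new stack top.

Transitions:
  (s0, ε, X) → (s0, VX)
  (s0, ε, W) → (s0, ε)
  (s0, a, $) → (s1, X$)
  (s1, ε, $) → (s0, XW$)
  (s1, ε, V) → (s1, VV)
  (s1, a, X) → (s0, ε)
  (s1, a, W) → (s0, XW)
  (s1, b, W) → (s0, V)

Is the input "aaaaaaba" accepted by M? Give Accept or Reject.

Reject

(s0, aaaaaaba, $)
  read a, top $: go to s1, push X$ → (s1, aaaaaba, X$)
  read a, top X: go to s0, push ε → (s0, aaaaba, $)
  read a, top $: go to s1, push X$ → (s1, aaaba, X$)
  read a, top X: go to s0, push ε → (s0, aaba, $)
  read a, top $: go to s1, push X$ → (s1, aba, X$)
  read a, top X: go to s0, push ε → (s0, ba, $)
No transition applies at (s0, ba, $); input not fully consumed.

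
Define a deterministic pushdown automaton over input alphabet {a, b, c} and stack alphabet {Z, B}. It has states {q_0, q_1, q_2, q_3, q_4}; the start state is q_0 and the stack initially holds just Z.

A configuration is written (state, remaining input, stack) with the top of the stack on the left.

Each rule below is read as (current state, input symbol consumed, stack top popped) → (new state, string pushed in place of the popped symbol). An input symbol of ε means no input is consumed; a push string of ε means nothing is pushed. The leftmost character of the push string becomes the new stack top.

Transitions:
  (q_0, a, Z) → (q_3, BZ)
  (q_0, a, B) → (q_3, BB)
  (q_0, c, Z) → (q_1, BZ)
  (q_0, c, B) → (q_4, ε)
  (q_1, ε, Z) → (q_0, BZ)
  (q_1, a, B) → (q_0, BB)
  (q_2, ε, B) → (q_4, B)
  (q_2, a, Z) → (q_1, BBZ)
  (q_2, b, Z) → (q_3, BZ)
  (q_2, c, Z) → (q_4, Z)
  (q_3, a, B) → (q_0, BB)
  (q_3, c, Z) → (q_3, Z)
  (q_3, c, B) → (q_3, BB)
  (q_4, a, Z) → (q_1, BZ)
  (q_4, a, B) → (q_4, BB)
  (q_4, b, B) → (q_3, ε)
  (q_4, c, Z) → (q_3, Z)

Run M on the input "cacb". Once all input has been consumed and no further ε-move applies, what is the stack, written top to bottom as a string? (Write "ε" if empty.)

Z

(q_0, cacb, Z)
  read c, top Z: go to q_1, push BZ → (q_1, acb, BZ)
  read a, top B: go to q_0, push BB → (q_0, cb, BBZ)
  read c, top B: go to q_4, push ε → (q_4, b, BZ)
  read b, top B: go to q_3, push ε → (q_3, ε, Z)
All input consumed in state q_3 with stack Z.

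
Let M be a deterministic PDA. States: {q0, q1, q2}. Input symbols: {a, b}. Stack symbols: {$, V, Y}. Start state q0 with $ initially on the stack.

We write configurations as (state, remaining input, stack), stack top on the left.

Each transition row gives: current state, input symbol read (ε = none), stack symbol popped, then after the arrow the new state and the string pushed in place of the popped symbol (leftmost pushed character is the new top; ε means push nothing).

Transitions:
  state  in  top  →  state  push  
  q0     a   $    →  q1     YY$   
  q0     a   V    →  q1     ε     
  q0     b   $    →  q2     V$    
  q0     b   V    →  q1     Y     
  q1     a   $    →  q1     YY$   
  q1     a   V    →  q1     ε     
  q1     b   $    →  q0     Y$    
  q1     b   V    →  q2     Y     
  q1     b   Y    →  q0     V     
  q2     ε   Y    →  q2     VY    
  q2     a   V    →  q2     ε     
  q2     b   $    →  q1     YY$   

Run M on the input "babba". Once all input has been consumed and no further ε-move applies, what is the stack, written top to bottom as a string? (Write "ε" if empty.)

(q0, babba, $)
  read b, top $: go to q2, push V$ → (q2, abba, V$)
  read a, top V: go to q2, push ε → (q2, bba, $)
  read b, top $: go to q1, push YY$ → (q1, ba, YY$)
  read b, top Y: go to q0, push V → (q0, a, VY$)
  read a, top V: go to q1, push ε → (q1, ε, Y$)
All input consumed in state q1 with stack Y$.

Y$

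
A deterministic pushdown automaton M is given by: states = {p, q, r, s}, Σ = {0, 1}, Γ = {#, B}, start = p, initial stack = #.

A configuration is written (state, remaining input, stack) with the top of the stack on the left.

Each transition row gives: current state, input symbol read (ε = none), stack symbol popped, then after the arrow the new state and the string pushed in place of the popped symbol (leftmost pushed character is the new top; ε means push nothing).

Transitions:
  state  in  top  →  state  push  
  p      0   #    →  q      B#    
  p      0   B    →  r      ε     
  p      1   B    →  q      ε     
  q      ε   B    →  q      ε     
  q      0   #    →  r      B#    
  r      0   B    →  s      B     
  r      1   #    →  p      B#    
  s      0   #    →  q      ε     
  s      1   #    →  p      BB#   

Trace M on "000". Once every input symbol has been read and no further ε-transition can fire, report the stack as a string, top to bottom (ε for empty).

B#

(p, 000, #) ⊢ (q, 00, B#) ⊢ (q, 00, #) ⊢ (r, 0, B#) ⊢ (s, ε, B#)
All input consumed in state s with stack B#.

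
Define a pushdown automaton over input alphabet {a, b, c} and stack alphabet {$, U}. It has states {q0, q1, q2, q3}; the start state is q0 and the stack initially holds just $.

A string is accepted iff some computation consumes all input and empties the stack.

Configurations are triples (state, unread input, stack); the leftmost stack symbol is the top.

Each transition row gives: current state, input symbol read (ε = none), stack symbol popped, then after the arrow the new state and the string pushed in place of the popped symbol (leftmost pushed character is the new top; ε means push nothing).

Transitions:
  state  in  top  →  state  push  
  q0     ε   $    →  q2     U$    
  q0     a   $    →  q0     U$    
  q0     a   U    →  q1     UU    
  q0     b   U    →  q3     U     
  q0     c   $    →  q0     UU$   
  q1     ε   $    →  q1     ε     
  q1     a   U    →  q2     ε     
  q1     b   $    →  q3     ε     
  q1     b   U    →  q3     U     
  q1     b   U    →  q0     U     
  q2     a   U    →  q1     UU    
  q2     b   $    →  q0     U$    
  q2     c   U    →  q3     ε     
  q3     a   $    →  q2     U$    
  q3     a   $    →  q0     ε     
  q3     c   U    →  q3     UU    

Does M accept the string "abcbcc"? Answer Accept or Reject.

No computation consumes all input and empties the stack.

Reject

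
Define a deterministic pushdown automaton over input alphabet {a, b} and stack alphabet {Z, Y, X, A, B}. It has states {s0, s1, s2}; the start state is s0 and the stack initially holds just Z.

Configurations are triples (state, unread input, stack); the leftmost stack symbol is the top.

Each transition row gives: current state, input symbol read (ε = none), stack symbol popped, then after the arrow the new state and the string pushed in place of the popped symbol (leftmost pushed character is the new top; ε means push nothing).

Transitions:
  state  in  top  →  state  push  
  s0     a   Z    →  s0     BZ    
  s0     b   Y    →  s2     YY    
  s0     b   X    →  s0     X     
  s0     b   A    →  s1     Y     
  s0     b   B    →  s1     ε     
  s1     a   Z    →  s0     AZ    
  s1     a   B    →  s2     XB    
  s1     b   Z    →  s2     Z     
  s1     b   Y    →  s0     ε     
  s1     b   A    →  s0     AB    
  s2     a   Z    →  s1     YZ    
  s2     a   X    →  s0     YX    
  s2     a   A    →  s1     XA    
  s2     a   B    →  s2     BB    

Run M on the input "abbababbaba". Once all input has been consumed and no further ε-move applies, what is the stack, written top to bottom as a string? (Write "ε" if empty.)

(s0, abbababbaba, Z)
  read a, top Z: go to s0, push BZ → (s0, bbababbaba, BZ)
  read b, top B: go to s1, push ε → (s1, bababbaba, Z)
  read b, top Z: go to s2, push Z → (s2, ababbaba, Z)
  read a, top Z: go to s1, push YZ → (s1, babbaba, YZ)
  read b, top Y: go to s0, push ε → (s0, abbaba, Z)
  read a, top Z: go to s0, push BZ → (s0, bbaba, BZ)
  read b, top B: go to s1, push ε → (s1, baba, Z)
  read b, top Z: go to s2, push Z → (s2, aba, Z)
  read a, top Z: go to s1, push YZ → (s1, ba, YZ)
  read b, top Y: go to s0, push ε → (s0, a, Z)
  read a, top Z: go to s0, push BZ → (s0, ε, BZ)
All input consumed in state s0 with stack BZ.

BZ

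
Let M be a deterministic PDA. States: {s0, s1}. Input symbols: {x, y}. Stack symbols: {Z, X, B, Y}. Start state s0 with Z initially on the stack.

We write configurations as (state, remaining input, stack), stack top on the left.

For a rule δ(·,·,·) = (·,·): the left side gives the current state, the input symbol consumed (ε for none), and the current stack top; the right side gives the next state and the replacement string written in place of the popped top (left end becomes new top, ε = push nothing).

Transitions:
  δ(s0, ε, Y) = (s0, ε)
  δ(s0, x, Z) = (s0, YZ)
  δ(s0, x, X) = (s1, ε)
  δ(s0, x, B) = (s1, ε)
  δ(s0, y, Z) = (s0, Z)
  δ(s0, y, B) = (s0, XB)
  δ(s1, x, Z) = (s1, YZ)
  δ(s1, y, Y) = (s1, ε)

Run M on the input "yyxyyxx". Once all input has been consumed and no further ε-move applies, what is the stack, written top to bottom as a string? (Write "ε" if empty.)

Z

(s0, yyxyyxx, Z)
  read y, top Z: go to s0, push Z → (s0, yxyyxx, Z)
  read y, top Z: go to s0, push Z → (s0, xyyxx, Z)
  read x, top Z: go to s0, push YZ → (s0, yyxx, YZ)
  ε-move, top Y: go to s0, push ε → (s0, yyxx, Z)
  read y, top Z: go to s0, push Z → (s0, yxx, Z)
  read y, top Z: go to s0, push Z → (s0, xx, Z)
  read x, top Z: go to s0, push YZ → (s0, x, YZ)
  ε-move, top Y: go to s0, push ε → (s0, x, Z)
  read x, top Z: go to s0, push YZ → (s0, ε, YZ)
  ε-move, top Y: go to s0, push ε → (s0, ε, Z)
All input consumed in state s0 with stack Z.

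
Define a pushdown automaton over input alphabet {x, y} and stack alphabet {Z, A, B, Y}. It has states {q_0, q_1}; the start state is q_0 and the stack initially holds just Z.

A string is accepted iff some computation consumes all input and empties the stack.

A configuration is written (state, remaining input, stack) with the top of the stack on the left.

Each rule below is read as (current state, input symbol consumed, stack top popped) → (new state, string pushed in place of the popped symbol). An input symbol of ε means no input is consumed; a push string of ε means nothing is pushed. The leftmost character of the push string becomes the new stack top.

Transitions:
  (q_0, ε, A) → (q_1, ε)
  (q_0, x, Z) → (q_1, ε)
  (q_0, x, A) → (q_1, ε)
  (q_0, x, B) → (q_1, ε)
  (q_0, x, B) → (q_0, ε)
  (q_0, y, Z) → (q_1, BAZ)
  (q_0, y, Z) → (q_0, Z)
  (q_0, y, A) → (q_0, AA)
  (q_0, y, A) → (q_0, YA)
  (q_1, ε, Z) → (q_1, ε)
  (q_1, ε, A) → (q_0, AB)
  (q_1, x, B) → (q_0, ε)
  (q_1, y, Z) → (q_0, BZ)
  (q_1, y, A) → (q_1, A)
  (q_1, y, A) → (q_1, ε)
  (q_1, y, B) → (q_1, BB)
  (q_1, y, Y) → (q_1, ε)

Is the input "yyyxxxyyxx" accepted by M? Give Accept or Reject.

Accept

One accepting computation: (q_0, yyyxxxyyxx, Z) ⊢ (q_1, yyxxxyyxx, BAZ) ⊢ (q_1, yxxxyyxx, BBAZ) ⊢ (q_1, xxxyyxx, BBBAZ) ⊢ (q_0, xxyyxx, BBAZ) ⊢ (q_0, xyyxx, BAZ) ⊢ (q_1, yyxx, AZ) ⊢ (q_1, yxx, Z) ⊢ (q_0, xx, BZ) ⊢ (q_0, x, Z) ⊢ (q_1, ε, ε)
All input consumed and the stack is empty.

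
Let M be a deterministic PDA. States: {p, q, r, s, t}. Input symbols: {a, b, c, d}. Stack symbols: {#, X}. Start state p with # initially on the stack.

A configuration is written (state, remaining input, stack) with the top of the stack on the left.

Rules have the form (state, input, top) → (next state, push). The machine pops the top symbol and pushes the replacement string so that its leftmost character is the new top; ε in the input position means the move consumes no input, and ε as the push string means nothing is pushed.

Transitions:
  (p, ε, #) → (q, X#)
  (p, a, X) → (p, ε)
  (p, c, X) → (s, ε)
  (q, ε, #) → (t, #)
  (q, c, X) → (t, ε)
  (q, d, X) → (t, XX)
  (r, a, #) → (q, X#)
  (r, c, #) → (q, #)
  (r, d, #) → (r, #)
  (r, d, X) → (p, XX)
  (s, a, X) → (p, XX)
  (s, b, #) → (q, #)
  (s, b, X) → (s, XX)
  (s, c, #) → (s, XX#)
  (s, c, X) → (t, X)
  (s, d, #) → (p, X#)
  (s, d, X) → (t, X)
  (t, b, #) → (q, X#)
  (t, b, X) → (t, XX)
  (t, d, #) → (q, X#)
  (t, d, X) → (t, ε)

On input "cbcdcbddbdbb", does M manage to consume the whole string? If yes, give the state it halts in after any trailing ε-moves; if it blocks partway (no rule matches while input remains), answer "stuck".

(p, cbcdcbddbdbb, #)
  ε-move, top #: go to q, push X# → (q, cbcdcbddbdbb, X#)
  read c, top X: go to t, push ε → (t, bcdcbddbdbb, #)
  read b, top #: go to q, push X# → (q, cdcbddbdbb, X#)
  read c, top X: go to t, push ε → (t, dcbddbdbb, #)
  read d, top #: go to q, push X# → (q, cbddbdbb, X#)
  read c, top X: go to t, push ε → (t, bddbdbb, #)
  read b, top #: go to q, push X# → (q, ddbdbb, X#)
  read d, top X: go to t, push XX → (t, dbdbb, XX#)
  read d, top X: go to t, push ε → (t, bdbb, X#)
  read b, top X: go to t, push XX → (t, dbb, XX#)
  read d, top X: go to t, push ε → (t, bb, X#)
  read b, top X: go to t, push XX → (t, b, XX#)
  read b, top X: go to t, push XX → (t, ε, XXX#)
All input consumed; M is in state t.

t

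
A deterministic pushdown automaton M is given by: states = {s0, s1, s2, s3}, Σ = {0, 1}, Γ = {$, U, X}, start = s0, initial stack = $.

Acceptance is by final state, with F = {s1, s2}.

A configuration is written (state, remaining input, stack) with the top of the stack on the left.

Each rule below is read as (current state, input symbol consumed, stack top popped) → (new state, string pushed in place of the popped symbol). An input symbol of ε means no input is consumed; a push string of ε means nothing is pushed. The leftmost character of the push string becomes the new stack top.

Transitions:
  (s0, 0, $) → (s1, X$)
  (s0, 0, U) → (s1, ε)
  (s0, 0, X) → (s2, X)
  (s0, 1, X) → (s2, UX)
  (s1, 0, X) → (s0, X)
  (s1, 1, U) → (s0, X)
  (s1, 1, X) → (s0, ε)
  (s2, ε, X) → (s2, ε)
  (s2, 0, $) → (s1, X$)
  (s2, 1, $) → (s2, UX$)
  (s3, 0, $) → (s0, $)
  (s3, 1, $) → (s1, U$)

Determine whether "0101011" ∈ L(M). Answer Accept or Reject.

Reject

(s0, 0101011, $)
  read 0, top $: go to s1, push X$ → (s1, 101011, X$)
  read 1, top X: go to s0, push ε → (s0, 01011, $)
  read 0, top $: go to s1, push X$ → (s1, 1011, X$)
  read 1, top X: go to s0, push ε → (s0, 011, $)
  read 0, top $: go to s1, push X$ → (s1, 11, X$)
  read 1, top X: go to s0, push ε → (s0, 1, $)
No transition applies at (s0, 1, $); input not fully consumed.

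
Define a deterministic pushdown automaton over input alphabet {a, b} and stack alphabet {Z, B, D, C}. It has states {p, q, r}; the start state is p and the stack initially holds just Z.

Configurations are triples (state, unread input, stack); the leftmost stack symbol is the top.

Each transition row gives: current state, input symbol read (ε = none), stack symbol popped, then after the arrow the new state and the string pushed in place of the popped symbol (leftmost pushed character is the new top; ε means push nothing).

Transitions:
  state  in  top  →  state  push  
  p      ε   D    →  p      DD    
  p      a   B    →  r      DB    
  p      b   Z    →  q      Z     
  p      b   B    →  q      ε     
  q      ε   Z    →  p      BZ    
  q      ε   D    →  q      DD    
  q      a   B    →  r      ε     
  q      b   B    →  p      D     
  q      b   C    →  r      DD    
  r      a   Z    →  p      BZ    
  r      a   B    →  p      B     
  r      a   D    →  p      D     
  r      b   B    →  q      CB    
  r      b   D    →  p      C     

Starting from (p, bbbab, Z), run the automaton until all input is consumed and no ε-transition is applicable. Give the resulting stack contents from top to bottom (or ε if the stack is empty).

(p, bbbab, Z)
  read b, top Z: go to q, push Z → (q, bbab, Z)
  ε-move, top Z: go to p, push BZ → (p, bbab, BZ)
  read b, top B: go to q, push ε → (q, bab, Z)
  ε-move, top Z: go to p, push BZ → (p, bab, BZ)
  read b, top B: go to q, push ε → (q, ab, Z)
  ε-move, top Z: go to p, push BZ → (p, ab, BZ)
  read a, top B: go to r, push DB → (r, b, DBZ)
  read b, top D: go to p, push C → (p, ε, CBZ)
All input consumed in state p with stack CBZ.

CBZ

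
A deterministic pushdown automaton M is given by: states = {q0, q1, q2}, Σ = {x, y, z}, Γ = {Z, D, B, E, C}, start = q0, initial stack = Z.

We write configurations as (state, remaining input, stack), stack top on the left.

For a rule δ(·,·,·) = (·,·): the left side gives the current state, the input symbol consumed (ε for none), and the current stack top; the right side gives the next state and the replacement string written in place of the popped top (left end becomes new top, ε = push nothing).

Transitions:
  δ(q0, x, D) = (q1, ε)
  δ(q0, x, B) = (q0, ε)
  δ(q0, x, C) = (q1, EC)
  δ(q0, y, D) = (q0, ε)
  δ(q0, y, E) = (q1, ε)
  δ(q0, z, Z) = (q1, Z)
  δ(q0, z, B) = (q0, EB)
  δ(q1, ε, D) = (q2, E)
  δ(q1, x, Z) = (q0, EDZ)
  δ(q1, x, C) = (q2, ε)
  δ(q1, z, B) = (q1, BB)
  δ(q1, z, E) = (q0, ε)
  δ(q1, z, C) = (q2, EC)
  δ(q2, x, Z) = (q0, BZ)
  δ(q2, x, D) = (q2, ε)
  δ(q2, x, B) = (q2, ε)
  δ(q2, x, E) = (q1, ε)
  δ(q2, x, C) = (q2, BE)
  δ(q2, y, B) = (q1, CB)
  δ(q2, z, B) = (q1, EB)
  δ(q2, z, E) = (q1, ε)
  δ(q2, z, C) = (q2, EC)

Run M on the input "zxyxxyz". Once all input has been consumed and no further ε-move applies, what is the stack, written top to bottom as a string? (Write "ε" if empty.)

(q0, zxyxxyz, Z)
  read z, top Z: go to q1, push Z → (q1, xyxxyz, Z)
  read x, top Z: go to q0, push EDZ → (q0, yxxyz, EDZ)
  read y, top E: go to q1, push ε → (q1, xxyz, DZ)
  ε-move, top D: go to q2, push E → (q2, xxyz, EZ)
  read x, top E: go to q1, push ε → (q1, xyz, Z)
  read x, top Z: go to q0, push EDZ → (q0, yz, EDZ)
  read y, top E: go to q1, push ε → (q1, z, DZ)
  ε-move, top D: go to q2, push E → (q2, z, EZ)
  read z, top E: go to q1, push ε → (q1, ε, Z)
All input consumed in state q1 with stack Z.

Z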